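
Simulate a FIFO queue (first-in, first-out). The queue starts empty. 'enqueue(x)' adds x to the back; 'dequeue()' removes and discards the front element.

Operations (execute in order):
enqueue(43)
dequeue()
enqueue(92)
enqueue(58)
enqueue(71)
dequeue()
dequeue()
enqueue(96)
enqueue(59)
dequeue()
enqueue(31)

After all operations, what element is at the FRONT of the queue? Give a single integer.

Answer: 96

Derivation:
enqueue(43): queue = [43]
dequeue(): queue = []
enqueue(92): queue = [92]
enqueue(58): queue = [92, 58]
enqueue(71): queue = [92, 58, 71]
dequeue(): queue = [58, 71]
dequeue(): queue = [71]
enqueue(96): queue = [71, 96]
enqueue(59): queue = [71, 96, 59]
dequeue(): queue = [96, 59]
enqueue(31): queue = [96, 59, 31]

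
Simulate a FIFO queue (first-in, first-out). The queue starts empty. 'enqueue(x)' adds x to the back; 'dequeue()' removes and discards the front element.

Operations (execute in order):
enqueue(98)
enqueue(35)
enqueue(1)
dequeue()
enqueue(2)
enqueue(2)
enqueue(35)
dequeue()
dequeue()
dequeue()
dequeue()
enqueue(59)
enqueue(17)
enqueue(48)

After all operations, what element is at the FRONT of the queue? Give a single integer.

Answer: 35

Derivation:
enqueue(98): queue = [98]
enqueue(35): queue = [98, 35]
enqueue(1): queue = [98, 35, 1]
dequeue(): queue = [35, 1]
enqueue(2): queue = [35, 1, 2]
enqueue(2): queue = [35, 1, 2, 2]
enqueue(35): queue = [35, 1, 2, 2, 35]
dequeue(): queue = [1, 2, 2, 35]
dequeue(): queue = [2, 2, 35]
dequeue(): queue = [2, 35]
dequeue(): queue = [35]
enqueue(59): queue = [35, 59]
enqueue(17): queue = [35, 59, 17]
enqueue(48): queue = [35, 59, 17, 48]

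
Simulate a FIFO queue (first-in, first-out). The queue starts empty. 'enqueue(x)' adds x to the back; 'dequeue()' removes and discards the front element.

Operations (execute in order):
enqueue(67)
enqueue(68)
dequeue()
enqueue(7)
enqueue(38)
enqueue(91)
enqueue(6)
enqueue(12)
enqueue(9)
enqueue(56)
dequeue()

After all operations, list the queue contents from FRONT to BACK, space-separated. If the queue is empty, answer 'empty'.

Answer: 7 38 91 6 12 9 56

Derivation:
enqueue(67): [67]
enqueue(68): [67, 68]
dequeue(): [68]
enqueue(7): [68, 7]
enqueue(38): [68, 7, 38]
enqueue(91): [68, 7, 38, 91]
enqueue(6): [68, 7, 38, 91, 6]
enqueue(12): [68, 7, 38, 91, 6, 12]
enqueue(9): [68, 7, 38, 91, 6, 12, 9]
enqueue(56): [68, 7, 38, 91, 6, 12, 9, 56]
dequeue(): [7, 38, 91, 6, 12, 9, 56]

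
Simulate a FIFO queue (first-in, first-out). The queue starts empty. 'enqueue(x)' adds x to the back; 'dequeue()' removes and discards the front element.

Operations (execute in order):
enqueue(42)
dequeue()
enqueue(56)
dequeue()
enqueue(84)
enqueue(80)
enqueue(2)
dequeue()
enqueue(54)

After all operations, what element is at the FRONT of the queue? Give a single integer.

Answer: 80

Derivation:
enqueue(42): queue = [42]
dequeue(): queue = []
enqueue(56): queue = [56]
dequeue(): queue = []
enqueue(84): queue = [84]
enqueue(80): queue = [84, 80]
enqueue(2): queue = [84, 80, 2]
dequeue(): queue = [80, 2]
enqueue(54): queue = [80, 2, 54]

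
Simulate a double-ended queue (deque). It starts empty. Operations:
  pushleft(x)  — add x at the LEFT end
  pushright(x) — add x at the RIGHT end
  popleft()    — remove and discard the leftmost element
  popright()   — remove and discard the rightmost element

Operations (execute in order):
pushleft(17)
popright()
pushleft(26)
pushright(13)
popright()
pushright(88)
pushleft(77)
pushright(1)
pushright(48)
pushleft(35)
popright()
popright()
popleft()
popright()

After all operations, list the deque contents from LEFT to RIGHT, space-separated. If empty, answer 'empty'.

Answer: 77 26

Derivation:
pushleft(17): [17]
popright(): []
pushleft(26): [26]
pushright(13): [26, 13]
popright(): [26]
pushright(88): [26, 88]
pushleft(77): [77, 26, 88]
pushright(1): [77, 26, 88, 1]
pushright(48): [77, 26, 88, 1, 48]
pushleft(35): [35, 77, 26, 88, 1, 48]
popright(): [35, 77, 26, 88, 1]
popright(): [35, 77, 26, 88]
popleft(): [77, 26, 88]
popright(): [77, 26]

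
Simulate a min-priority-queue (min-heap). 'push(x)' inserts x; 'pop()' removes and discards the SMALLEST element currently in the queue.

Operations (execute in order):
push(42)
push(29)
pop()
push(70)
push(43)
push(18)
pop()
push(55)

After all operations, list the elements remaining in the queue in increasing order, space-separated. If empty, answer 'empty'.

Answer: 42 43 55 70

Derivation:
push(42): heap contents = [42]
push(29): heap contents = [29, 42]
pop() → 29: heap contents = [42]
push(70): heap contents = [42, 70]
push(43): heap contents = [42, 43, 70]
push(18): heap contents = [18, 42, 43, 70]
pop() → 18: heap contents = [42, 43, 70]
push(55): heap contents = [42, 43, 55, 70]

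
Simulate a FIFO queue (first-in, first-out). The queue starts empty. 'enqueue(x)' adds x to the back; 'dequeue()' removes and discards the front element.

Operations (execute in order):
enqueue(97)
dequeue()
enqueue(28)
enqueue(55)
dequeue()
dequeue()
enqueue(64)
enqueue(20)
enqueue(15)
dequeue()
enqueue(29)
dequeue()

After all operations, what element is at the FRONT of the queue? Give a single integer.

enqueue(97): queue = [97]
dequeue(): queue = []
enqueue(28): queue = [28]
enqueue(55): queue = [28, 55]
dequeue(): queue = [55]
dequeue(): queue = []
enqueue(64): queue = [64]
enqueue(20): queue = [64, 20]
enqueue(15): queue = [64, 20, 15]
dequeue(): queue = [20, 15]
enqueue(29): queue = [20, 15, 29]
dequeue(): queue = [15, 29]

Answer: 15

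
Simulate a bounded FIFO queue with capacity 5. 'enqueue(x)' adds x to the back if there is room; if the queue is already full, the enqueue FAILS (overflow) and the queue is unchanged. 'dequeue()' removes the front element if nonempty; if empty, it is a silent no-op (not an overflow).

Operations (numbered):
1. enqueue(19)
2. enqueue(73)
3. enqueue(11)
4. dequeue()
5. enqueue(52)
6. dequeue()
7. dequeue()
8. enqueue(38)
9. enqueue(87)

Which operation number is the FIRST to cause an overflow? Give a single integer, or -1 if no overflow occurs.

Answer: -1

Derivation:
1. enqueue(19): size=1
2. enqueue(73): size=2
3. enqueue(11): size=3
4. dequeue(): size=2
5. enqueue(52): size=3
6. dequeue(): size=2
7. dequeue(): size=1
8. enqueue(38): size=2
9. enqueue(87): size=3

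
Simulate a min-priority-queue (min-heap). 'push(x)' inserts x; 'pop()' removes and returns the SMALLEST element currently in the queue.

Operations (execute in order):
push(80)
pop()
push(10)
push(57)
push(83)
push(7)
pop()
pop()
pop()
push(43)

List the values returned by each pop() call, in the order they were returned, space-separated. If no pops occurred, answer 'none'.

Answer: 80 7 10 57

Derivation:
push(80): heap contents = [80]
pop() → 80: heap contents = []
push(10): heap contents = [10]
push(57): heap contents = [10, 57]
push(83): heap contents = [10, 57, 83]
push(7): heap contents = [7, 10, 57, 83]
pop() → 7: heap contents = [10, 57, 83]
pop() → 10: heap contents = [57, 83]
pop() → 57: heap contents = [83]
push(43): heap contents = [43, 83]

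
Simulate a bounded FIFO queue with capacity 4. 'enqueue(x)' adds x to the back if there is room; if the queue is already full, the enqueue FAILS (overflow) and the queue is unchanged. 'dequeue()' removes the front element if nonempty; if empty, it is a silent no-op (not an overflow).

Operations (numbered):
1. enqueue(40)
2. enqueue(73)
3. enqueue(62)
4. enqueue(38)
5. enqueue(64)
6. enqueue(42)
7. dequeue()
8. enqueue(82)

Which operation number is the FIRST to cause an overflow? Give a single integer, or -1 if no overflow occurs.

Answer: 5

Derivation:
1. enqueue(40): size=1
2. enqueue(73): size=2
3. enqueue(62): size=3
4. enqueue(38): size=4
5. enqueue(64): size=4=cap → OVERFLOW (fail)
6. enqueue(42): size=4=cap → OVERFLOW (fail)
7. dequeue(): size=3
8. enqueue(82): size=4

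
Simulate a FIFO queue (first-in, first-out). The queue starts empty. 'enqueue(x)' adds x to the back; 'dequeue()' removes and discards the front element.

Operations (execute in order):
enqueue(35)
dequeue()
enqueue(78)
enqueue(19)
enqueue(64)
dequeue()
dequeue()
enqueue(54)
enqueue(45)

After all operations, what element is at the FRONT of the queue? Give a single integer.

enqueue(35): queue = [35]
dequeue(): queue = []
enqueue(78): queue = [78]
enqueue(19): queue = [78, 19]
enqueue(64): queue = [78, 19, 64]
dequeue(): queue = [19, 64]
dequeue(): queue = [64]
enqueue(54): queue = [64, 54]
enqueue(45): queue = [64, 54, 45]

Answer: 64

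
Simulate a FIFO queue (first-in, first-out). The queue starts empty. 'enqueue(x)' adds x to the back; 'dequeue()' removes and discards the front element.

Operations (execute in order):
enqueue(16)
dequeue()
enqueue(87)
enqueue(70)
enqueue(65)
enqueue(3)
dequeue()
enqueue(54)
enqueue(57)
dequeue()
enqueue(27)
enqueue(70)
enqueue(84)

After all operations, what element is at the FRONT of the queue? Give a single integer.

enqueue(16): queue = [16]
dequeue(): queue = []
enqueue(87): queue = [87]
enqueue(70): queue = [87, 70]
enqueue(65): queue = [87, 70, 65]
enqueue(3): queue = [87, 70, 65, 3]
dequeue(): queue = [70, 65, 3]
enqueue(54): queue = [70, 65, 3, 54]
enqueue(57): queue = [70, 65, 3, 54, 57]
dequeue(): queue = [65, 3, 54, 57]
enqueue(27): queue = [65, 3, 54, 57, 27]
enqueue(70): queue = [65, 3, 54, 57, 27, 70]
enqueue(84): queue = [65, 3, 54, 57, 27, 70, 84]

Answer: 65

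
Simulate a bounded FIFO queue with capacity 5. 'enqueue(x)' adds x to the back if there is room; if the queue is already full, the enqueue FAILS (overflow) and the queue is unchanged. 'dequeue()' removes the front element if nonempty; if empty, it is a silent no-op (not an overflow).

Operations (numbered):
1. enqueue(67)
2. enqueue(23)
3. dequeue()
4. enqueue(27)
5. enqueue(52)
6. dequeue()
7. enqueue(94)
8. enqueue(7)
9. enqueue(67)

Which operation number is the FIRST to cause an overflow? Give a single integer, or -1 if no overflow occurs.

Answer: -1

Derivation:
1. enqueue(67): size=1
2. enqueue(23): size=2
3. dequeue(): size=1
4. enqueue(27): size=2
5. enqueue(52): size=3
6. dequeue(): size=2
7. enqueue(94): size=3
8. enqueue(7): size=4
9. enqueue(67): size=5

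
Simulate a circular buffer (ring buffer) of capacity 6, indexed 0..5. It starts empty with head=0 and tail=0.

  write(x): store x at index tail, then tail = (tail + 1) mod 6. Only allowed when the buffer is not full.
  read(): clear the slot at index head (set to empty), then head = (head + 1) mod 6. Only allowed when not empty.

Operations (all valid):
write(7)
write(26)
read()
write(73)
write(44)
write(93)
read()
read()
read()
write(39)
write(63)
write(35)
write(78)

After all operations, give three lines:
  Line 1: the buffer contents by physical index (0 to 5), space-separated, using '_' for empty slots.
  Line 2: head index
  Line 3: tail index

Answer: 63 35 78 _ 93 39
4
3

Derivation:
write(7): buf=[7 _ _ _ _ _], head=0, tail=1, size=1
write(26): buf=[7 26 _ _ _ _], head=0, tail=2, size=2
read(): buf=[_ 26 _ _ _ _], head=1, tail=2, size=1
write(73): buf=[_ 26 73 _ _ _], head=1, tail=3, size=2
write(44): buf=[_ 26 73 44 _ _], head=1, tail=4, size=3
write(93): buf=[_ 26 73 44 93 _], head=1, tail=5, size=4
read(): buf=[_ _ 73 44 93 _], head=2, tail=5, size=3
read(): buf=[_ _ _ 44 93 _], head=3, tail=5, size=2
read(): buf=[_ _ _ _ 93 _], head=4, tail=5, size=1
write(39): buf=[_ _ _ _ 93 39], head=4, tail=0, size=2
write(63): buf=[63 _ _ _ 93 39], head=4, tail=1, size=3
write(35): buf=[63 35 _ _ 93 39], head=4, tail=2, size=4
write(78): buf=[63 35 78 _ 93 39], head=4, tail=3, size=5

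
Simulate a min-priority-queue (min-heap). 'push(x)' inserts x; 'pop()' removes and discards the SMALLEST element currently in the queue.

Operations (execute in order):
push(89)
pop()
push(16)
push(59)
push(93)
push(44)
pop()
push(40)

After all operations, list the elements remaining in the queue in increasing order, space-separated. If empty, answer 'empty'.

push(89): heap contents = [89]
pop() → 89: heap contents = []
push(16): heap contents = [16]
push(59): heap contents = [16, 59]
push(93): heap contents = [16, 59, 93]
push(44): heap contents = [16, 44, 59, 93]
pop() → 16: heap contents = [44, 59, 93]
push(40): heap contents = [40, 44, 59, 93]

Answer: 40 44 59 93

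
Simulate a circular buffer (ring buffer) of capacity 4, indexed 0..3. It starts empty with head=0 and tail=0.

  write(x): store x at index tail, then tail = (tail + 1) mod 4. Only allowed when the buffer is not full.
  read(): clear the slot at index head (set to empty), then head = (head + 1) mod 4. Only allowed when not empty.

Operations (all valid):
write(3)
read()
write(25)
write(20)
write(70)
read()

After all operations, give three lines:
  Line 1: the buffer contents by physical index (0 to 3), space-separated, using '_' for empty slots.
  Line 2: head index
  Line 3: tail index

Answer: _ _ 20 70
2
0

Derivation:
write(3): buf=[3 _ _ _], head=0, tail=1, size=1
read(): buf=[_ _ _ _], head=1, tail=1, size=0
write(25): buf=[_ 25 _ _], head=1, tail=2, size=1
write(20): buf=[_ 25 20 _], head=1, tail=3, size=2
write(70): buf=[_ 25 20 70], head=1, tail=0, size=3
read(): buf=[_ _ 20 70], head=2, tail=0, size=2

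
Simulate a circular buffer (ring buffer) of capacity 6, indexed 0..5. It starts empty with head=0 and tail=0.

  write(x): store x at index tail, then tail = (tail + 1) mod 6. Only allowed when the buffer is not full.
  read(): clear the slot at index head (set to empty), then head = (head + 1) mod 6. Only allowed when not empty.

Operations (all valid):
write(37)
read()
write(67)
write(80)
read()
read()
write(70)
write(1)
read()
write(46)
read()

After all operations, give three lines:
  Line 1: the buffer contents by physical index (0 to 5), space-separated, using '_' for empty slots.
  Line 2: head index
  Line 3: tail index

Answer: _ _ _ _ _ 46
5
0

Derivation:
write(37): buf=[37 _ _ _ _ _], head=0, tail=1, size=1
read(): buf=[_ _ _ _ _ _], head=1, tail=1, size=0
write(67): buf=[_ 67 _ _ _ _], head=1, tail=2, size=1
write(80): buf=[_ 67 80 _ _ _], head=1, tail=3, size=2
read(): buf=[_ _ 80 _ _ _], head=2, tail=3, size=1
read(): buf=[_ _ _ _ _ _], head=3, tail=3, size=0
write(70): buf=[_ _ _ 70 _ _], head=3, tail=4, size=1
write(1): buf=[_ _ _ 70 1 _], head=3, tail=5, size=2
read(): buf=[_ _ _ _ 1 _], head=4, tail=5, size=1
write(46): buf=[_ _ _ _ 1 46], head=4, tail=0, size=2
read(): buf=[_ _ _ _ _ 46], head=5, tail=0, size=1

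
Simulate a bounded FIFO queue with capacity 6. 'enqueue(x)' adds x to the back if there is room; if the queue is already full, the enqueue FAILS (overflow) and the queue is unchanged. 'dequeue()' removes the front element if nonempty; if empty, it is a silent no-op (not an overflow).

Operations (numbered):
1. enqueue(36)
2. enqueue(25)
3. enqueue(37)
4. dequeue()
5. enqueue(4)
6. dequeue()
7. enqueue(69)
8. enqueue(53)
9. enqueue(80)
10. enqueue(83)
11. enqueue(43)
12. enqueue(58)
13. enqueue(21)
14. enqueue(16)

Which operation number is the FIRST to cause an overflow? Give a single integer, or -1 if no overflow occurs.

1. enqueue(36): size=1
2. enqueue(25): size=2
3. enqueue(37): size=3
4. dequeue(): size=2
5. enqueue(4): size=3
6. dequeue(): size=2
7. enqueue(69): size=3
8. enqueue(53): size=4
9. enqueue(80): size=5
10. enqueue(83): size=6
11. enqueue(43): size=6=cap → OVERFLOW (fail)
12. enqueue(58): size=6=cap → OVERFLOW (fail)
13. enqueue(21): size=6=cap → OVERFLOW (fail)
14. enqueue(16): size=6=cap → OVERFLOW (fail)

Answer: 11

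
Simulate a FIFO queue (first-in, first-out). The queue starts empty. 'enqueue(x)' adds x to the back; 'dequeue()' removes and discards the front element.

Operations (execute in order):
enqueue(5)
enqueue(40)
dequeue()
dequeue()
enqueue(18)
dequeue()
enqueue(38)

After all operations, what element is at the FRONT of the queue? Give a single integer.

Answer: 38

Derivation:
enqueue(5): queue = [5]
enqueue(40): queue = [5, 40]
dequeue(): queue = [40]
dequeue(): queue = []
enqueue(18): queue = [18]
dequeue(): queue = []
enqueue(38): queue = [38]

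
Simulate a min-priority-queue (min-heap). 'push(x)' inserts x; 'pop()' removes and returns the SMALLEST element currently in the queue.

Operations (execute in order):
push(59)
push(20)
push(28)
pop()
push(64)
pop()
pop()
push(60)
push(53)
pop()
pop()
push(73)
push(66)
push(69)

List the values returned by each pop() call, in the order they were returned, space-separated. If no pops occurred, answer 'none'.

push(59): heap contents = [59]
push(20): heap contents = [20, 59]
push(28): heap contents = [20, 28, 59]
pop() → 20: heap contents = [28, 59]
push(64): heap contents = [28, 59, 64]
pop() → 28: heap contents = [59, 64]
pop() → 59: heap contents = [64]
push(60): heap contents = [60, 64]
push(53): heap contents = [53, 60, 64]
pop() → 53: heap contents = [60, 64]
pop() → 60: heap contents = [64]
push(73): heap contents = [64, 73]
push(66): heap contents = [64, 66, 73]
push(69): heap contents = [64, 66, 69, 73]

Answer: 20 28 59 53 60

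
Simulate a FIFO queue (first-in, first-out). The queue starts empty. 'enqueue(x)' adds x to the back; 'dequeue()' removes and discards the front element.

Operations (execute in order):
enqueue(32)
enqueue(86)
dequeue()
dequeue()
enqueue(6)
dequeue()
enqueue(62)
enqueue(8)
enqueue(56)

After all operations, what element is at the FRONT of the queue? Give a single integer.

enqueue(32): queue = [32]
enqueue(86): queue = [32, 86]
dequeue(): queue = [86]
dequeue(): queue = []
enqueue(6): queue = [6]
dequeue(): queue = []
enqueue(62): queue = [62]
enqueue(8): queue = [62, 8]
enqueue(56): queue = [62, 8, 56]

Answer: 62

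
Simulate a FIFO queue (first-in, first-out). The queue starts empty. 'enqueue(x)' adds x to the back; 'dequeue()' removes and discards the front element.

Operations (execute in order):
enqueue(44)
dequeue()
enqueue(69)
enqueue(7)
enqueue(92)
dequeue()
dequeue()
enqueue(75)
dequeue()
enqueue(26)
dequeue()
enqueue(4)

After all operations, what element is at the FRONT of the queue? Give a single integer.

Answer: 26

Derivation:
enqueue(44): queue = [44]
dequeue(): queue = []
enqueue(69): queue = [69]
enqueue(7): queue = [69, 7]
enqueue(92): queue = [69, 7, 92]
dequeue(): queue = [7, 92]
dequeue(): queue = [92]
enqueue(75): queue = [92, 75]
dequeue(): queue = [75]
enqueue(26): queue = [75, 26]
dequeue(): queue = [26]
enqueue(4): queue = [26, 4]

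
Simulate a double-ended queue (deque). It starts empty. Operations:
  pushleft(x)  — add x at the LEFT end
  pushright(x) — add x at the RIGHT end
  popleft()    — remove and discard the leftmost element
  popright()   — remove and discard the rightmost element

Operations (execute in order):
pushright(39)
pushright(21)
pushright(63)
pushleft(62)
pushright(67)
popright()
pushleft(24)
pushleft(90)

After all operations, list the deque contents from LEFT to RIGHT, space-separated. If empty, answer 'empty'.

pushright(39): [39]
pushright(21): [39, 21]
pushright(63): [39, 21, 63]
pushleft(62): [62, 39, 21, 63]
pushright(67): [62, 39, 21, 63, 67]
popright(): [62, 39, 21, 63]
pushleft(24): [24, 62, 39, 21, 63]
pushleft(90): [90, 24, 62, 39, 21, 63]

Answer: 90 24 62 39 21 63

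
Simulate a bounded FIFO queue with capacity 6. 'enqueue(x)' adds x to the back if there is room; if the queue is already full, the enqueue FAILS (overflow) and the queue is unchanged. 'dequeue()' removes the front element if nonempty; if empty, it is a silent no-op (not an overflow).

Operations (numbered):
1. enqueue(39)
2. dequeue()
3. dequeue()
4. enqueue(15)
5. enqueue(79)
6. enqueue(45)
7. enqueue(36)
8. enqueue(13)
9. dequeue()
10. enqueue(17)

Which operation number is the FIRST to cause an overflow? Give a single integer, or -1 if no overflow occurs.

1. enqueue(39): size=1
2. dequeue(): size=0
3. dequeue(): empty, no-op, size=0
4. enqueue(15): size=1
5. enqueue(79): size=2
6. enqueue(45): size=3
7. enqueue(36): size=4
8. enqueue(13): size=5
9. dequeue(): size=4
10. enqueue(17): size=5

Answer: -1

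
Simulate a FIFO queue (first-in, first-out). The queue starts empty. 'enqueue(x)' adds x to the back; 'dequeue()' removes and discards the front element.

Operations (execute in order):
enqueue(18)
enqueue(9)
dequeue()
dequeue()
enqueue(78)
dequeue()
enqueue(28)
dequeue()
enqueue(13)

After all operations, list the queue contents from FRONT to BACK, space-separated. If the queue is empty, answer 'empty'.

Answer: 13

Derivation:
enqueue(18): [18]
enqueue(9): [18, 9]
dequeue(): [9]
dequeue(): []
enqueue(78): [78]
dequeue(): []
enqueue(28): [28]
dequeue(): []
enqueue(13): [13]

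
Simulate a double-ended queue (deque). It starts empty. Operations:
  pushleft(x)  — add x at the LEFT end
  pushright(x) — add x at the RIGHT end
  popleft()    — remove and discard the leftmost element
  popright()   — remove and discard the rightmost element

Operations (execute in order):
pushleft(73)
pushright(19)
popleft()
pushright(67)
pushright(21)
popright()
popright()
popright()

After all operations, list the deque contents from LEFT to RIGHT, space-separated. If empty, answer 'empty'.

pushleft(73): [73]
pushright(19): [73, 19]
popleft(): [19]
pushright(67): [19, 67]
pushright(21): [19, 67, 21]
popright(): [19, 67]
popright(): [19]
popright(): []

Answer: empty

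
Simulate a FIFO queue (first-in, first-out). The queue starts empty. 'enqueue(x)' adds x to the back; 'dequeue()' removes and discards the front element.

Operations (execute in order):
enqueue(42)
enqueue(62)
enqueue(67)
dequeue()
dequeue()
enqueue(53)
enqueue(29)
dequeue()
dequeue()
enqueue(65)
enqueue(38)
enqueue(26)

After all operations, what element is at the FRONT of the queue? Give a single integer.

enqueue(42): queue = [42]
enqueue(62): queue = [42, 62]
enqueue(67): queue = [42, 62, 67]
dequeue(): queue = [62, 67]
dequeue(): queue = [67]
enqueue(53): queue = [67, 53]
enqueue(29): queue = [67, 53, 29]
dequeue(): queue = [53, 29]
dequeue(): queue = [29]
enqueue(65): queue = [29, 65]
enqueue(38): queue = [29, 65, 38]
enqueue(26): queue = [29, 65, 38, 26]

Answer: 29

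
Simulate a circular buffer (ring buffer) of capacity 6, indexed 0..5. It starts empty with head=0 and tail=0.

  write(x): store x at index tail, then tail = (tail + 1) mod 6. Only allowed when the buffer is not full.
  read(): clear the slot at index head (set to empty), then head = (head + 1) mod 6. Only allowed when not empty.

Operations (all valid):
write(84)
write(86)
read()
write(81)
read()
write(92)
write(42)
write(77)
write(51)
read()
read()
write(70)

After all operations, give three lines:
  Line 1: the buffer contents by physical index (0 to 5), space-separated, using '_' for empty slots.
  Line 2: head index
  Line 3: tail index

Answer: 51 70 _ _ 42 77
4
2

Derivation:
write(84): buf=[84 _ _ _ _ _], head=0, tail=1, size=1
write(86): buf=[84 86 _ _ _ _], head=0, tail=2, size=2
read(): buf=[_ 86 _ _ _ _], head=1, tail=2, size=1
write(81): buf=[_ 86 81 _ _ _], head=1, tail=3, size=2
read(): buf=[_ _ 81 _ _ _], head=2, tail=3, size=1
write(92): buf=[_ _ 81 92 _ _], head=2, tail=4, size=2
write(42): buf=[_ _ 81 92 42 _], head=2, tail=5, size=3
write(77): buf=[_ _ 81 92 42 77], head=2, tail=0, size=4
write(51): buf=[51 _ 81 92 42 77], head=2, tail=1, size=5
read(): buf=[51 _ _ 92 42 77], head=3, tail=1, size=4
read(): buf=[51 _ _ _ 42 77], head=4, tail=1, size=3
write(70): buf=[51 70 _ _ 42 77], head=4, tail=2, size=4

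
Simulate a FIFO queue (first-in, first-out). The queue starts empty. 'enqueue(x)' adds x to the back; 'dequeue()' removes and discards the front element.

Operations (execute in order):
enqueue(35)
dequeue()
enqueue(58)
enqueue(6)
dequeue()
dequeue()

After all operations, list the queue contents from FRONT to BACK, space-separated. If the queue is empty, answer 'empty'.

Answer: empty

Derivation:
enqueue(35): [35]
dequeue(): []
enqueue(58): [58]
enqueue(6): [58, 6]
dequeue(): [6]
dequeue(): []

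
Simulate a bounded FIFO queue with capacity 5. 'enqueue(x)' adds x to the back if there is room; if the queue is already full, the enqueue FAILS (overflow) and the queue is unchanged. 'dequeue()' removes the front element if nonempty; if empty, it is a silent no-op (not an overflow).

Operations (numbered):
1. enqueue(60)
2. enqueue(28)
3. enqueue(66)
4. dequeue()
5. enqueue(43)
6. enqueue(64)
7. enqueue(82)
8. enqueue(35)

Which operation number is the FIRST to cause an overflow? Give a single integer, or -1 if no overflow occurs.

Answer: 8

Derivation:
1. enqueue(60): size=1
2. enqueue(28): size=2
3. enqueue(66): size=3
4. dequeue(): size=2
5. enqueue(43): size=3
6. enqueue(64): size=4
7. enqueue(82): size=5
8. enqueue(35): size=5=cap → OVERFLOW (fail)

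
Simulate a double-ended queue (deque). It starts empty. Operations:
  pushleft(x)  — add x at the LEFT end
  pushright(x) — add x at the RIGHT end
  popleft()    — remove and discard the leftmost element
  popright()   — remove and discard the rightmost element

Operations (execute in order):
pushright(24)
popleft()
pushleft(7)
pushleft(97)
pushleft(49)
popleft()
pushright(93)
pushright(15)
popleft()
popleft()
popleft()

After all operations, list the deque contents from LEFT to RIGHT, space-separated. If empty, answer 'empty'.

pushright(24): [24]
popleft(): []
pushleft(7): [7]
pushleft(97): [97, 7]
pushleft(49): [49, 97, 7]
popleft(): [97, 7]
pushright(93): [97, 7, 93]
pushright(15): [97, 7, 93, 15]
popleft(): [7, 93, 15]
popleft(): [93, 15]
popleft(): [15]

Answer: 15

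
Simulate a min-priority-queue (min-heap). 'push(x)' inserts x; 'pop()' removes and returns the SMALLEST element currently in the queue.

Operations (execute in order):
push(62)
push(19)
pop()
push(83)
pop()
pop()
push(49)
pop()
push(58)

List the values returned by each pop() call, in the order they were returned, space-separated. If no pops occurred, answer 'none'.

push(62): heap contents = [62]
push(19): heap contents = [19, 62]
pop() → 19: heap contents = [62]
push(83): heap contents = [62, 83]
pop() → 62: heap contents = [83]
pop() → 83: heap contents = []
push(49): heap contents = [49]
pop() → 49: heap contents = []
push(58): heap contents = [58]

Answer: 19 62 83 49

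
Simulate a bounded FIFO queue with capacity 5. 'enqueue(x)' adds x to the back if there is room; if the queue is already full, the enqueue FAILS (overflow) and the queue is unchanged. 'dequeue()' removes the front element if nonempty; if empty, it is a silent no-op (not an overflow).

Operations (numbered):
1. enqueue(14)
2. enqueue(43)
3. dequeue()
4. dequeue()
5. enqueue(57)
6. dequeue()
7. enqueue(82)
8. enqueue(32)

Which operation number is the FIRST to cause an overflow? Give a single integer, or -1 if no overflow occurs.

Answer: -1

Derivation:
1. enqueue(14): size=1
2. enqueue(43): size=2
3. dequeue(): size=1
4. dequeue(): size=0
5. enqueue(57): size=1
6. dequeue(): size=0
7. enqueue(82): size=1
8. enqueue(32): size=2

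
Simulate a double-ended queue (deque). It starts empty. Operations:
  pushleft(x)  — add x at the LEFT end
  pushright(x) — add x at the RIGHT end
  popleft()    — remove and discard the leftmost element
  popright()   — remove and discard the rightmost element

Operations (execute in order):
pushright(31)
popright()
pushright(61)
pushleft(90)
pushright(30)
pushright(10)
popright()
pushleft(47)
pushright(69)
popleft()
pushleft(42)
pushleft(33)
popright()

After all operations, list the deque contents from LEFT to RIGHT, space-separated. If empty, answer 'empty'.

pushright(31): [31]
popright(): []
pushright(61): [61]
pushleft(90): [90, 61]
pushright(30): [90, 61, 30]
pushright(10): [90, 61, 30, 10]
popright(): [90, 61, 30]
pushleft(47): [47, 90, 61, 30]
pushright(69): [47, 90, 61, 30, 69]
popleft(): [90, 61, 30, 69]
pushleft(42): [42, 90, 61, 30, 69]
pushleft(33): [33, 42, 90, 61, 30, 69]
popright(): [33, 42, 90, 61, 30]

Answer: 33 42 90 61 30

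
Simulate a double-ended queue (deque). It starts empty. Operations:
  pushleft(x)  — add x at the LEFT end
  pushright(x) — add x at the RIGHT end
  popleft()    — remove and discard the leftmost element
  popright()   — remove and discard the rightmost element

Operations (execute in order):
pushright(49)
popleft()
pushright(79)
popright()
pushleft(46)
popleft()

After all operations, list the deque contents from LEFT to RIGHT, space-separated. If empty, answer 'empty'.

Answer: empty

Derivation:
pushright(49): [49]
popleft(): []
pushright(79): [79]
popright(): []
pushleft(46): [46]
popleft(): []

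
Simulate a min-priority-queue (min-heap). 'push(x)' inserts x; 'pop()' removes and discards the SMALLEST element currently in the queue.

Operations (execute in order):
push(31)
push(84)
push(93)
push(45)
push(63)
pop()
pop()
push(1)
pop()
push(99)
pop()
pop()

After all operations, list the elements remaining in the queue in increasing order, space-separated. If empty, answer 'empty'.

Answer: 93 99

Derivation:
push(31): heap contents = [31]
push(84): heap contents = [31, 84]
push(93): heap contents = [31, 84, 93]
push(45): heap contents = [31, 45, 84, 93]
push(63): heap contents = [31, 45, 63, 84, 93]
pop() → 31: heap contents = [45, 63, 84, 93]
pop() → 45: heap contents = [63, 84, 93]
push(1): heap contents = [1, 63, 84, 93]
pop() → 1: heap contents = [63, 84, 93]
push(99): heap contents = [63, 84, 93, 99]
pop() → 63: heap contents = [84, 93, 99]
pop() → 84: heap contents = [93, 99]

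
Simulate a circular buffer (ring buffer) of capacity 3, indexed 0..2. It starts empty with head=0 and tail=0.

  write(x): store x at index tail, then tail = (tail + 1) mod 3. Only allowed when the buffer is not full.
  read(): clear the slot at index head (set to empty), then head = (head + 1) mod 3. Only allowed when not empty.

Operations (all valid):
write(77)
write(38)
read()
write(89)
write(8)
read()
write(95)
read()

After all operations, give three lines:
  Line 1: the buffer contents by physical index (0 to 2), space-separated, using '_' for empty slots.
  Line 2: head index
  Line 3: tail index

write(77): buf=[77 _ _], head=0, tail=1, size=1
write(38): buf=[77 38 _], head=0, tail=2, size=2
read(): buf=[_ 38 _], head=1, tail=2, size=1
write(89): buf=[_ 38 89], head=1, tail=0, size=2
write(8): buf=[8 38 89], head=1, tail=1, size=3
read(): buf=[8 _ 89], head=2, tail=1, size=2
write(95): buf=[8 95 89], head=2, tail=2, size=3
read(): buf=[8 95 _], head=0, tail=2, size=2

Answer: 8 95 _
0
2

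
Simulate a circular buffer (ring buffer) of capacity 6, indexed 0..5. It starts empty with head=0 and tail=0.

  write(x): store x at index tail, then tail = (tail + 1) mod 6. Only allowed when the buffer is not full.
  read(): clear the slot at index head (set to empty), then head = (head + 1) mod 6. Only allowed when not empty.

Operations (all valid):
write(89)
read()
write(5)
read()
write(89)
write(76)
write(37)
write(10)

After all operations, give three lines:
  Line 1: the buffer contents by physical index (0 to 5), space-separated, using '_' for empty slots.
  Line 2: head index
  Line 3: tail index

Answer: _ _ 89 76 37 10
2
0

Derivation:
write(89): buf=[89 _ _ _ _ _], head=0, tail=1, size=1
read(): buf=[_ _ _ _ _ _], head=1, tail=1, size=0
write(5): buf=[_ 5 _ _ _ _], head=1, tail=2, size=1
read(): buf=[_ _ _ _ _ _], head=2, tail=2, size=0
write(89): buf=[_ _ 89 _ _ _], head=2, tail=3, size=1
write(76): buf=[_ _ 89 76 _ _], head=2, tail=4, size=2
write(37): buf=[_ _ 89 76 37 _], head=2, tail=5, size=3
write(10): buf=[_ _ 89 76 37 10], head=2, tail=0, size=4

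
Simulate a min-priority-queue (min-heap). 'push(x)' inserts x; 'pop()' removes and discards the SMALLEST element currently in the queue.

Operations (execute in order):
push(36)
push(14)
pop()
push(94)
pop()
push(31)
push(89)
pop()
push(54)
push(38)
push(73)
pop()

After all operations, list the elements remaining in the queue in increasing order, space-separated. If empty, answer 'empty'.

push(36): heap contents = [36]
push(14): heap contents = [14, 36]
pop() → 14: heap contents = [36]
push(94): heap contents = [36, 94]
pop() → 36: heap contents = [94]
push(31): heap contents = [31, 94]
push(89): heap contents = [31, 89, 94]
pop() → 31: heap contents = [89, 94]
push(54): heap contents = [54, 89, 94]
push(38): heap contents = [38, 54, 89, 94]
push(73): heap contents = [38, 54, 73, 89, 94]
pop() → 38: heap contents = [54, 73, 89, 94]

Answer: 54 73 89 94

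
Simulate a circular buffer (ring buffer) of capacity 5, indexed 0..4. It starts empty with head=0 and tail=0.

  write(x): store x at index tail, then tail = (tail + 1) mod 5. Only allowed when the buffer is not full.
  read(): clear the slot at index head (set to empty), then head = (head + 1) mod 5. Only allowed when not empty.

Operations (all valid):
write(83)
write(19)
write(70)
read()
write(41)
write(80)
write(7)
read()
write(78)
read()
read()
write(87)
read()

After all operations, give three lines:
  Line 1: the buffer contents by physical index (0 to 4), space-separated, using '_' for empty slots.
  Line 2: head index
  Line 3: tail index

Answer: 7 78 87 _ _
0
3

Derivation:
write(83): buf=[83 _ _ _ _], head=0, tail=1, size=1
write(19): buf=[83 19 _ _ _], head=0, tail=2, size=2
write(70): buf=[83 19 70 _ _], head=0, tail=3, size=3
read(): buf=[_ 19 70 _ _], head=1, tail=3, size=2
write(41): buf=[_ 19 70 41 _], head=1, tail=4, size=3
write(80): buf=[_ 19 70 41 80], head=1, tail=0, size=4
write(7): buf=[7 19 70 41 80], head=1, tail=1, size=5
read(): buf=[7 _ 70 41 80], head=2, tail=1, size=4
write(78): buf=[7 78 70 41 80], head=2, tail=2, size=5
read(): buf=[7 78 _ 41 80], head=3, tail=2, size=4
read(): buf=[7 78 _ _ 80], head=4, tail=2, size=3
write(87): buf=[7 78 87 _ 80], head=4, tail=3, size=4
read(): buf=[7 78 87 _ _], head=0, tail=3, size=3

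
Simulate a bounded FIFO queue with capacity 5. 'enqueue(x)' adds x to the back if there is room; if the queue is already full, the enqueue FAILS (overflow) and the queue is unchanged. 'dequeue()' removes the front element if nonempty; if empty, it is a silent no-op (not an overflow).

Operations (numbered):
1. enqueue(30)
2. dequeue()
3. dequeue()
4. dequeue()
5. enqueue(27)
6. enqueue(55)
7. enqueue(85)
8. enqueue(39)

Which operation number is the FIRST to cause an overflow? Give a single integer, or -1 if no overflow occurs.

1. enqueue(30): size=1
2. dequeue(): size=0
3. dequeue(): empty, no-op, size=0
4. dequeue(): empty, no-op, size=0
5. enqueue(27): size=1
6. enqueue(55): size=2
7. enqueue(85): size=3
8. enqueue(39): size=4

Answer: -1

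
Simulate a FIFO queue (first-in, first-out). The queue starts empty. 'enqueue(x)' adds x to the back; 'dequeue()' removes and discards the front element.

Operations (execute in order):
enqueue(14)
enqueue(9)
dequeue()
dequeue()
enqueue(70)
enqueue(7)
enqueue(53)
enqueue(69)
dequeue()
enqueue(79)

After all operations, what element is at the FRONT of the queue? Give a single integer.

Answer: 7

Derivation:
enqueue(14): queue = [14]
enqueue(9): queue = [14, 9]
dequeue(): queue = [9]
dequeue(): queue = []
enqueue(70): queue = [70]
enqueue(7): queue = [70, 7]
enqueue(53): queue = [70, 7, 53]
enqueue(69): queue = [70, 7, 53, 69]
dequeue(): queue = [7, 53, 69]
enqueue(79): queue = [7, 53, 69, 79]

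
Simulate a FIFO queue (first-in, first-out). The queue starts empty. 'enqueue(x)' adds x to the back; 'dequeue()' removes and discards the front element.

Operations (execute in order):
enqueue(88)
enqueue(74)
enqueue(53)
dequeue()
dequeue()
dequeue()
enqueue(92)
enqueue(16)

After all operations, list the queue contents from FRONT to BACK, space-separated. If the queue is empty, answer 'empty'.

Answer: 92 16

Derivation:
enqueue(88): [88]
enqueue(74): [88, 74]
enqueue(53): [88, 74, 53]
dequeue(): [74, 53]
dequeue(): [53]
dequeue(): []
enqueue(92): [92]
enqueue(16): [92, 16]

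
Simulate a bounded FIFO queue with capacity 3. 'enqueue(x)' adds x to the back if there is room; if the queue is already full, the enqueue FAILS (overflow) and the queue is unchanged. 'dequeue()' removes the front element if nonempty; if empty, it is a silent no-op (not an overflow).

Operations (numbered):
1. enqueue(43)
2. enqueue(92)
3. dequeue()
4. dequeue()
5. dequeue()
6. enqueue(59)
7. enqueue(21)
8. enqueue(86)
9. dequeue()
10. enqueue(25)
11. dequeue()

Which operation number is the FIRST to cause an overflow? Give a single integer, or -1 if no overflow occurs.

1. enqueue(43): size=1
2. enqueue(92): size=2
3. dequeue(): size=1
4. dequeue(): size=0
5. dequeue(): empty, no-op, size=0
6. enqueue(59): size=1
7. enqueue(21): size=2
8. enqueue(86): size=3
9. dequeue(): size=2
10. enqueue(25): size=3
11. dequeue(): size=2

Answer: -1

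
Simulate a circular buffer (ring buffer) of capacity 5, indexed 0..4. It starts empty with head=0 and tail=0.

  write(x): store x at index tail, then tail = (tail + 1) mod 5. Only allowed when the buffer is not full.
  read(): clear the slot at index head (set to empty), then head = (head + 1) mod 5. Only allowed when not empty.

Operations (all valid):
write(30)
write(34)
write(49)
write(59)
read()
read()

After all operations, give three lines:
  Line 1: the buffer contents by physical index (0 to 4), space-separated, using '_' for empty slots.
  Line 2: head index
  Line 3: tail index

write(30): buf=[30 _ _ _ _], head=0, tail=1, size=1
write(34): buf=[30 34 _ _ _], head=0, tail=2, size=2
write(49): buf=[30 34 49 _ _], head=0, tail=3, size=3
write(59): buf=[30 34 49 59 _], head=0, tail=4, size=4
read(): buf=[_ 34 49 59 _], head=1, tail=4, size=3
read(): buf=[_ _ 49 59 _], head=2, tail=4, size=2

Answer: _ _ 49 59 _
2
4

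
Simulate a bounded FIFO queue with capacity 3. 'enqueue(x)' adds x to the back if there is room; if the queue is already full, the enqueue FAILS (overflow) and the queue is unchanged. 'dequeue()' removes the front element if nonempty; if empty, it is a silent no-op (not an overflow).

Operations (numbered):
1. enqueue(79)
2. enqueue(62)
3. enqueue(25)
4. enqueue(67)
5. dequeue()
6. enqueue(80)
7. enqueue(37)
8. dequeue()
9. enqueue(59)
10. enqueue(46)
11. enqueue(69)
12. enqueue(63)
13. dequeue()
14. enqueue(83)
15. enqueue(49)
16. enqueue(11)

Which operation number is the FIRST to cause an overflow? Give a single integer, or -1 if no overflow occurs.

Answer: 4

Derivation:
1. enqueue(79): size=1
2. enqueue(62): size=2
3. enqueue(25): size=3
4. enqueue(67): size=3=cap → OVERFLOW (fail)
5. dequeue(): size=2
6. enqueue(80): size=3
7. enqueue(37): size=3=cap → OVERFLOW (fail)
8. dequeue(): size=2
9. enqueue(59): size=3
10. enqueue(46): size=3=cap → OVERFLOW (fail)
11. enqueue(69): size=3=cap → OVERFLOW (fail)
12. enqueue(63): size=3=cap → OVERFLOW (fail)
13. dequeue(): size=2
14. enqueue(83): size=3
15. enqueue(49): size=3=cap → OVERFLOW (fail)
16. enqueue(11): size=3=cap → OVERFLOW (fail)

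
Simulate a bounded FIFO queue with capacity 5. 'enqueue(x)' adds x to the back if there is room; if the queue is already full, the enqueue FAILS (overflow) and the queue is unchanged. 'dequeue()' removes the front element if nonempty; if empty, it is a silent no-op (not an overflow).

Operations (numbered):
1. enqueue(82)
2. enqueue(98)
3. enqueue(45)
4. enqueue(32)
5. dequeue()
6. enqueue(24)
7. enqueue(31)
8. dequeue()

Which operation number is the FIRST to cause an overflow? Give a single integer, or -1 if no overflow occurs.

Answer: -1

Derivation:
1. enqueue(82): size=1
2. enqueue(98): size=2
3. enqueue(45): size=3
4. enqueue(32): size=4
5. dequeue(): size=3
6. enqueue(24): size=4
7. enqueue(31): size=5
8. dequeue(): size=4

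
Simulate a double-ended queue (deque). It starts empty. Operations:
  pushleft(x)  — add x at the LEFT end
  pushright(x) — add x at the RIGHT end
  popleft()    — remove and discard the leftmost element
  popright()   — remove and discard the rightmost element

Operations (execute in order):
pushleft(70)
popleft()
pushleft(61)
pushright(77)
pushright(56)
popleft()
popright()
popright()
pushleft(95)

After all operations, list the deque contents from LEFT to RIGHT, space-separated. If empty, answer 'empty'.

pushleft(70): [70]
popleft(): []
pushleft(61): [61]
pushright(77): [61, 77]
pushright(56): [61, 77, 56]
popleft(): [77, 56]
popright(): [77]
popright(): []
pushleft(95): [95]

Answer: 95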